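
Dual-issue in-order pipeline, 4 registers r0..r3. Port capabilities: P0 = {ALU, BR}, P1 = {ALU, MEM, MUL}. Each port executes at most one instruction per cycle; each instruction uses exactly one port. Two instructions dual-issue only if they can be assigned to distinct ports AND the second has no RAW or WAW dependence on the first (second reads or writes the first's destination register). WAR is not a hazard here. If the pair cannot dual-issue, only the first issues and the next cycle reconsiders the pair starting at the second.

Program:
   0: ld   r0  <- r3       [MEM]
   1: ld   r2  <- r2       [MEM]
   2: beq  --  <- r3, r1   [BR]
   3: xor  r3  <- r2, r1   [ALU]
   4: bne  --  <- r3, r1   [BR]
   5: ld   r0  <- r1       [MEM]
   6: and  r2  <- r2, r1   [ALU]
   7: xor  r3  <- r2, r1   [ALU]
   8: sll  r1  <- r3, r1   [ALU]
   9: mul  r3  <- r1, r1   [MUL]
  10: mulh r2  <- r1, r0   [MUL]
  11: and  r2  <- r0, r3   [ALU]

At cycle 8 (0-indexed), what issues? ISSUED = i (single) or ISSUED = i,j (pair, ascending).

ISSUED = 10

c0: i0 ld.MEM  no-port MEM/MEM
c1: i1,i2 ld.MEM beq.BR  dual
c2: i3 xor.ALU  RAW r3
c3: i4,i5 bne.BR ld.MEM  dual
c4: i6 and.ALU  RAW r2
c5: i7 xor.ALU  RAW r3
c6: i8 sll.ALU  RAW r1
c7: i9 mul.MUL  no-port MUL/MUL
c8: i10 mulh.MUL  WAW r2
c9: i11 and.ALU  tail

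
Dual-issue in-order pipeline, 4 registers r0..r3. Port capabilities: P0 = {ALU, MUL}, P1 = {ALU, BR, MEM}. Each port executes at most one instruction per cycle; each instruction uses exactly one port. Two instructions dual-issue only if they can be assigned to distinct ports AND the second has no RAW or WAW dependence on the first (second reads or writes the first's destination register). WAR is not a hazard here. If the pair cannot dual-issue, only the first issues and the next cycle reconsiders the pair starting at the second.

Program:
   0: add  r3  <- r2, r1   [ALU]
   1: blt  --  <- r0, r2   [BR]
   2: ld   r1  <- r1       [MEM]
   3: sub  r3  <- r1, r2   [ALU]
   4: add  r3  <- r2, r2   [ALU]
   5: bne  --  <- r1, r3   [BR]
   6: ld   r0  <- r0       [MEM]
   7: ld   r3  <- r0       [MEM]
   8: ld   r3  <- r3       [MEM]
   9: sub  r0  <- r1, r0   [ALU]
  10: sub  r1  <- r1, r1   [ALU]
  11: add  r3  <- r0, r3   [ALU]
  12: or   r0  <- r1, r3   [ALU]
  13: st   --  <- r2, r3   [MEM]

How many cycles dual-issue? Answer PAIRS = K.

t=0 i0/i1:add;blt ; pair
t=1 i2:ld ; RAW r1
t=2 i3:sub ; WAW r3
t=3 i4:add ; RAW r3
t=4 i5:bne ; no-port BR/MEM
t=5 i6:ld ; no-port MEM/MEM
t=6 i7:ld ; no-port MEM/MEM
t=7 i8/i9:ld;sub ; pair
t=8 i10/i11:sub;add ; pair
t=9 i12/i13:or;st ; pair

PAIRS = 4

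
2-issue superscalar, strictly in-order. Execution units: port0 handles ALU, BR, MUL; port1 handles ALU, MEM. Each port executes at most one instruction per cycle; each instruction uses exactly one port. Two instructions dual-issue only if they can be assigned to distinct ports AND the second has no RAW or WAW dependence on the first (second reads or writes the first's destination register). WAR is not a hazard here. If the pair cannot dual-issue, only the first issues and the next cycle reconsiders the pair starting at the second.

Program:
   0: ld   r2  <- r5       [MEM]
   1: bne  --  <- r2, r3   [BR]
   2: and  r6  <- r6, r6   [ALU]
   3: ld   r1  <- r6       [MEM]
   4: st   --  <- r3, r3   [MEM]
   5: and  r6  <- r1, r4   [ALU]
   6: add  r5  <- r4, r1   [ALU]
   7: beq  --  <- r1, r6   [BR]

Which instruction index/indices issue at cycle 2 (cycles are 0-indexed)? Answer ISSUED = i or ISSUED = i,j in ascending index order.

ISSUED = 3

c0: i0 ld.MEM  RAW r2
c1: i1&i2 bne.BR and.ALU  2-wide
c2: i3 ld.MEM  no-port MEM/MEM
c3: i4&i5 st.MEM and.ALU  2-wide
c4: i6&i7 add.ALU beq.BR  2-wide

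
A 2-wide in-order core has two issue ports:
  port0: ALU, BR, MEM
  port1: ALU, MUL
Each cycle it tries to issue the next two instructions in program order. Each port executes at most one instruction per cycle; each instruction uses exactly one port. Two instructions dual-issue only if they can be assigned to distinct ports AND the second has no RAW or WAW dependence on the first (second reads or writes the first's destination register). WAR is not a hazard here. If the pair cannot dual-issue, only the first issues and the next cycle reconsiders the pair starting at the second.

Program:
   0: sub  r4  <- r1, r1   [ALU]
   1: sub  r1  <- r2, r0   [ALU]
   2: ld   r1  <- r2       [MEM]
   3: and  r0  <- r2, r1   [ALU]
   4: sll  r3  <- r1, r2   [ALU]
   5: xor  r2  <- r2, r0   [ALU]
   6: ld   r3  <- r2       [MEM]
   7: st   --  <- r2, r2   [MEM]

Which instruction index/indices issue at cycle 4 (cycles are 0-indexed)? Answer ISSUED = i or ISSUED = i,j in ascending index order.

[0] i0/i1  sub sub  -- pair
[1] i2  ld  -- RAW r1
[2] i3/i4  and sll  -- pair
[3] i5  xor  -- RAW r2
[4] i6  ld  -- no-port MEM/MEM
[5] i7  st  -- tail

ISSUED = 6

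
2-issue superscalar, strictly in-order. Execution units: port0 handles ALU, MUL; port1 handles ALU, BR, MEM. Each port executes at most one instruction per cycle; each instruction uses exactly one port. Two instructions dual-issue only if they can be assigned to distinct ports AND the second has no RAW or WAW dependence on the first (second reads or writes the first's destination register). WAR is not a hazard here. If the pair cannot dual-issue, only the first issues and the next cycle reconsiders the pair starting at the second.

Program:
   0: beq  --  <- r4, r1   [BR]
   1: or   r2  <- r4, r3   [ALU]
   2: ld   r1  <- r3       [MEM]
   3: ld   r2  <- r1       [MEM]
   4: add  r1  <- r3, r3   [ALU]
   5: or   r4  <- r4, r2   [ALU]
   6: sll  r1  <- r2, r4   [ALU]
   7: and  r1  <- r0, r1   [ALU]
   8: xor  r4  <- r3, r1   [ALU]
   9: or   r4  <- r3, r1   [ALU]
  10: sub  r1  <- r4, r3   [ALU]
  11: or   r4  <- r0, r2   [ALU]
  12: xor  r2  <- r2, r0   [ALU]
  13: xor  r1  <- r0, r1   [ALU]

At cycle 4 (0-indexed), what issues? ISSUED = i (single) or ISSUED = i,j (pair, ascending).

c0: i0&i1 beq.BR/or.ALU  2-wide
c1: i2 ld.MEM  no-port MEM/MEM
c2: i3&i4 ld.MEM/add.ALU  2-wide
c3: i5 or.ALU  RAW r4
c4: i6 sll.ALU  RAW+WAW r1
c5: i7 and.ALU  RAW r1
c6: i8 xor.ALU  WAW r4
c7: i9 or.ALU  RAW r4
c8: i10&i11 sub.ALU/or.ALU  2-wide
c9: i12&i13 xor.ALU/xor.ALU  2-wide

ISSUED = 6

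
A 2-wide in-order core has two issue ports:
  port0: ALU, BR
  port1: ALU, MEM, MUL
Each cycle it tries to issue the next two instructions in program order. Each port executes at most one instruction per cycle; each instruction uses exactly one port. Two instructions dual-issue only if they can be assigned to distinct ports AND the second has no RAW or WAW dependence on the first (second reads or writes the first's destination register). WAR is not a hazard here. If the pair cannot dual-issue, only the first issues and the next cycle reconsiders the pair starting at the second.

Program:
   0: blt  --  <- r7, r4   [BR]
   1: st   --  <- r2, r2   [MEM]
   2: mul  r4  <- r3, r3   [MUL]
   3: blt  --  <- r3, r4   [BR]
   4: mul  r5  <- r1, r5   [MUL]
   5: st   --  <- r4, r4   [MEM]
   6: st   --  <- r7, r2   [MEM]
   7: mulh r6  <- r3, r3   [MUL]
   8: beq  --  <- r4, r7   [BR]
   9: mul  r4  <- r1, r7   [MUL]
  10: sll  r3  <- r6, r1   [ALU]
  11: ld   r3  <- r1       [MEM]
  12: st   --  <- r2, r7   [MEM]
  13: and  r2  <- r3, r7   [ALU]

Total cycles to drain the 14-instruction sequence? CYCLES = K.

CYCLES = 9

t=0 i0/i1:blt.BR/st.MEM ; pair
t=1 i2:mul.MUL ; RAW r4
t=2 i3/i4:blt.BR/mul.MUL ; pair
t=3 i5:st.MEM ; no-port MEM/MEM
t=4 i6:st.MEM ; no-port MEM/MUL
t=5 i7/i8:mulh.MUL/beq.BR ; pair
t=6 i9/i10:mul.MUL/sll.ALU ; pair
t=7 i11:ld.MEM ; no-port MEM/MEM
t=8 i12/i13:st.MEM/and.ALU ; pair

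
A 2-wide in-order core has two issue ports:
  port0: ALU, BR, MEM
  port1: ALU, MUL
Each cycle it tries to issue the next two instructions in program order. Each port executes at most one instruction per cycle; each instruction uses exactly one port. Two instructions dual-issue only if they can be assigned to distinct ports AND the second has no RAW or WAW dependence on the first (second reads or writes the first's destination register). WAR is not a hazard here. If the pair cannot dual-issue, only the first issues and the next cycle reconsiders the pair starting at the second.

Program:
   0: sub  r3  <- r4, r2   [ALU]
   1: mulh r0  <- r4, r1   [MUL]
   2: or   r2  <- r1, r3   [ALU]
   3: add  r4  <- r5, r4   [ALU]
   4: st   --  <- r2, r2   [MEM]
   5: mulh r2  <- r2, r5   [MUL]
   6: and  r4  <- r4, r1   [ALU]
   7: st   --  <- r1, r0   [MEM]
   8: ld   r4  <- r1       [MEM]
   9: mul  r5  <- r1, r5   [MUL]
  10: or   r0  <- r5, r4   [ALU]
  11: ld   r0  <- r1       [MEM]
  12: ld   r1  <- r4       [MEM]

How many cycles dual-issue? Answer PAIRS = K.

t=0 i0+i1:sub.ALU mulh.MUL ; dual
t=1 i2+i3:or.ALU add.ALU ; dual
t=2 i4+i5:st.MEM mulh.MUL ; dual
t=3 i6+i7:and.ALU st.MEM ; dual
t=4 i8+i9:ld.MEM mul.MUL ; dual
t=5 i10:or.ALU ; WAW r0
t=6 i11:ld.MEM ; no-port MEM/MEM
t=7 i12:ld.MEM ; tail

PAIRS = 5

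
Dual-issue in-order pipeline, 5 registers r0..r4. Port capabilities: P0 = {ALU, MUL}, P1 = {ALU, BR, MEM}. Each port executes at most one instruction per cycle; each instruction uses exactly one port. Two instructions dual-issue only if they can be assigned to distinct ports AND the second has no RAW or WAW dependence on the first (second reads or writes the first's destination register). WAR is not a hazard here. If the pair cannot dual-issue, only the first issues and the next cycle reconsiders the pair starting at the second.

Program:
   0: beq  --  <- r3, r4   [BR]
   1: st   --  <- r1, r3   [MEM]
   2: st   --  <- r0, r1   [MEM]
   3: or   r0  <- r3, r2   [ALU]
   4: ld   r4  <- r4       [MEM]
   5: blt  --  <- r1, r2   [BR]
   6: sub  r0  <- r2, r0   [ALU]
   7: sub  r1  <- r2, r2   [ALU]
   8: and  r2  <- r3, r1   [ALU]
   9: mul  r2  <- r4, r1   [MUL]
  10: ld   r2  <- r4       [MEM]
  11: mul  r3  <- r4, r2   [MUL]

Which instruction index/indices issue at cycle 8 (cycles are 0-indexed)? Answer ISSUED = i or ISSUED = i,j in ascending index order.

0. beq.BR @i0  | no-port BR/MEM
1. st.MEM @i1  | no-port MEM/MEM
2. st.MEM or.ALU @i2+i3  | 2-wide
3. ld.MEM @i4  | no-port MEM/BR
4. blt.BR sub.ALU @i5+i6  | 2-wide
5. sub.ALU @i7  | RAW r1
6. and.ALU @i8  | WAW r2
7. mul.MUL @i9  | WAW r2
8. ld.MEM @i10  | RAW r2
9. mul.MUL @i11  | tail

ISSUED = 10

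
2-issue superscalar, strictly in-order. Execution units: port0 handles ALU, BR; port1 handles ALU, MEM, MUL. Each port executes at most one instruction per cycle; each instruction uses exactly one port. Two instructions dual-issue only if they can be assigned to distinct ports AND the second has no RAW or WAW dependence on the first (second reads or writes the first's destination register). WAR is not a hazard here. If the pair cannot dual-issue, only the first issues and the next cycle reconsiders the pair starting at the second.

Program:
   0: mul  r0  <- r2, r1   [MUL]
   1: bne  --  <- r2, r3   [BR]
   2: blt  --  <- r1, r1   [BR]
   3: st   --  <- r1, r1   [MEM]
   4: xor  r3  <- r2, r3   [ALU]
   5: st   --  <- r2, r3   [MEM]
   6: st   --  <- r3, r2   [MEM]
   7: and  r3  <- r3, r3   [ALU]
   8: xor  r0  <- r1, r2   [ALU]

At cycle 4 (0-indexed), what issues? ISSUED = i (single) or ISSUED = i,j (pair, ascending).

ISSUED = 6,7

[0] i0/i1  mul+bne  -- 2-wide
[1] i2/i3  blt+st  -- 2-wide
[2] i4  xor  -- RAW r3
[3] i5  st  -- no-port MEM/MEM
[4] i6/i7  st+and  -- 2-wide
[5] i8  xor  -- tail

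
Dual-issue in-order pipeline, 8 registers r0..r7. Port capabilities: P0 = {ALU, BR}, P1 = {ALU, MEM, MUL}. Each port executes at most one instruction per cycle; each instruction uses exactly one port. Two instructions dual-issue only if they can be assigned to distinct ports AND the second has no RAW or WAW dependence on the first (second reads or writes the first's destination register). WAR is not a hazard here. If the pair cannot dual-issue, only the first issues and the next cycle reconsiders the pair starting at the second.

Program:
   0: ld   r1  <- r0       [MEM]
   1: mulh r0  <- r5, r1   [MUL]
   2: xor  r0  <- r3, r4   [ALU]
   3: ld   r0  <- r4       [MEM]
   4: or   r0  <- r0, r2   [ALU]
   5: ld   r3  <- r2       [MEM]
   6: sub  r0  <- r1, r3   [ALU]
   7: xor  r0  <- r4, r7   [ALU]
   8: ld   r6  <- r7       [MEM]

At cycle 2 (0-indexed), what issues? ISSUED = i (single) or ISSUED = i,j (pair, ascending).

ISSUED = 2

  cy0 -> i0 (ld.MEM) no-port MEM/MUL
  cy1 -> i1 (mulh.MUL) WAW r0
  cy2 -> i2 (xor.ALU) WAW r0
  cy3 -> i3 (ld.MEM) RAW+WAW r0
  cy4 -> i4,i5 (or.ALU/ld.MEM) dual
  cy5 -> i6 (sub.ALU) WAW r0
  cy6 -> i7,i8 (xor.ALU/ld.MEM) dual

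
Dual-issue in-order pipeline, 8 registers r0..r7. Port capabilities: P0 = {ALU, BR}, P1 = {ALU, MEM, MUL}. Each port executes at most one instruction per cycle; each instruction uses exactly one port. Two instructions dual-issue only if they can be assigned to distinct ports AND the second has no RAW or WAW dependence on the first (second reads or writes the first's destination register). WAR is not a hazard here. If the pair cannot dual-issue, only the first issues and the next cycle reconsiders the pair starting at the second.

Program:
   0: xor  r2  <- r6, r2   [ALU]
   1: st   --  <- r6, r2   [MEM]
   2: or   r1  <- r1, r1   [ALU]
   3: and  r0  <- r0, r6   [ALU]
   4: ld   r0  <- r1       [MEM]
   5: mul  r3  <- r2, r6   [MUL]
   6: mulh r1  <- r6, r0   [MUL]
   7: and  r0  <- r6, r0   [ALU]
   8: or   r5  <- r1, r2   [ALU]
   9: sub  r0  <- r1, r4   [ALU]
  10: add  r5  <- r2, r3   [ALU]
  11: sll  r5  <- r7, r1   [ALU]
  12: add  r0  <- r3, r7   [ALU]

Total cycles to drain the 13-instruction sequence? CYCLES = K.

CYCLES = 9

t=0 i0:xor.ALU ; RAW r2
t=1 i1&i2:st.MEM or.ALU ; pair
t=2 i3:and.ALU ; WAW r0
t=3 i4:ld.MEM ; no-port MEM/MUL
t=4 i5:mul.MUL ; no-port MUL/MUL
t=5 i6&i7:mulh.MUL and.ALU ; pair
t=6 i8&i9:or.ALU sub.ALU ; pair
t=7 i10:add.ALU ; WAW r5
t=8 i11&i12:sll.ALU add.ALU ; pair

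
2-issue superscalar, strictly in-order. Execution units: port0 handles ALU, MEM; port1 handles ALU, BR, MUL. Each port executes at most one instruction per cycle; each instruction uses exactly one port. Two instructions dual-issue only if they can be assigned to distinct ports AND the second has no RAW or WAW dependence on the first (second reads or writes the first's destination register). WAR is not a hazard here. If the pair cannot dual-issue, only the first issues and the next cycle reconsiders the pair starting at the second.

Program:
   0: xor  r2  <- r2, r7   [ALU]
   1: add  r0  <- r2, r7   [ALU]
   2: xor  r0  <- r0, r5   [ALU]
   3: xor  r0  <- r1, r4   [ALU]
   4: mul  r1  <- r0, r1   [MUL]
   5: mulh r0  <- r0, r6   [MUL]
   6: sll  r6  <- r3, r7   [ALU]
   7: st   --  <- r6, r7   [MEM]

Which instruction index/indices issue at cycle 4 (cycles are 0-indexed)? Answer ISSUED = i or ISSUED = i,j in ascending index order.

#0 head=0: xor.ALU i0 RAW r2
#1 head=1: add.ALU i1 RAW+WAW r0
#2 head=2: xor.ALU i2 WAW r0
#3 head=3: xor.ALU i3 RAW r0
#4 head=4: mul.MUL i4 no-port MUL/MUL
#5 head=5: mulh.MUL/sll.ALU i5+i6 pair
#6 head=7: st.MEM i7 tail

ISSUED = 4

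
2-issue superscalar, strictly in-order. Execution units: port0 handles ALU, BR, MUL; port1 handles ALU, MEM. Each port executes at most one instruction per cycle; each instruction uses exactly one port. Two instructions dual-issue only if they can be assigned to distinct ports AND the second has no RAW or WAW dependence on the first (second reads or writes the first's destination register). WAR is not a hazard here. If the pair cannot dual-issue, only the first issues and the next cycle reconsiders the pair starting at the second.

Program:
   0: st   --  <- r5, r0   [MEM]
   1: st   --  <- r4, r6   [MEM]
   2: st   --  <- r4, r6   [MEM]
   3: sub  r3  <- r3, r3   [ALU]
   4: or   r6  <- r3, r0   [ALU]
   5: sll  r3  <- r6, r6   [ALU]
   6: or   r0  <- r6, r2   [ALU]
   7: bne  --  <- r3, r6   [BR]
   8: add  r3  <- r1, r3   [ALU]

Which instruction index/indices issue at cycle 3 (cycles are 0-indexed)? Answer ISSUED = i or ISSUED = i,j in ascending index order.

#0 head=0: st.MEM i0 no-port MEM/MEM
#1 head=1: st.MEM i1 no-port MEM/MEM
#2 head=2: st.MEM;sub.ALU i2,i3 pair
#3 head=4: or.ALU i4 RAW r6
#4 head=5: sll.ALU;or.ALU i5,i6 pair
#5 head=7: bne.BR;add.ALU i7,i8 pair

ISSUED = 4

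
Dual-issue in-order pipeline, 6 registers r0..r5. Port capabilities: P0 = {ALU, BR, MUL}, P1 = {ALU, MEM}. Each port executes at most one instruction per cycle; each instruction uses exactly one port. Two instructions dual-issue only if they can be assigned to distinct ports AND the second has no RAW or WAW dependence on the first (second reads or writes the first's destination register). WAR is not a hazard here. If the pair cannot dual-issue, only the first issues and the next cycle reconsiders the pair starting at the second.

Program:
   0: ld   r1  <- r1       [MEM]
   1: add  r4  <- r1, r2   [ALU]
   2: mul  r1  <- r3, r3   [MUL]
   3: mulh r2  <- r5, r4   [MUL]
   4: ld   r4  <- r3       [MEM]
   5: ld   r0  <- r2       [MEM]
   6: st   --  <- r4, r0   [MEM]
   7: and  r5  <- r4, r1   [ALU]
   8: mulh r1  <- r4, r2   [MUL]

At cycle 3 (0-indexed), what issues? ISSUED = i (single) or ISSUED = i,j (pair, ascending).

ISSUED = 5

0. ld.MEM @i0  | RAW r1
1. add.ALU+mul.MUL @i1,i2  | pair
2. mulh.MUL+ld.MEM @i3,i4  | pair
3. ld.MEM @i5  | no-port MEM/MEM
4. st.MEM+and.ALU @i6,i7  | pair
5. mulh.MUL @i8  | tail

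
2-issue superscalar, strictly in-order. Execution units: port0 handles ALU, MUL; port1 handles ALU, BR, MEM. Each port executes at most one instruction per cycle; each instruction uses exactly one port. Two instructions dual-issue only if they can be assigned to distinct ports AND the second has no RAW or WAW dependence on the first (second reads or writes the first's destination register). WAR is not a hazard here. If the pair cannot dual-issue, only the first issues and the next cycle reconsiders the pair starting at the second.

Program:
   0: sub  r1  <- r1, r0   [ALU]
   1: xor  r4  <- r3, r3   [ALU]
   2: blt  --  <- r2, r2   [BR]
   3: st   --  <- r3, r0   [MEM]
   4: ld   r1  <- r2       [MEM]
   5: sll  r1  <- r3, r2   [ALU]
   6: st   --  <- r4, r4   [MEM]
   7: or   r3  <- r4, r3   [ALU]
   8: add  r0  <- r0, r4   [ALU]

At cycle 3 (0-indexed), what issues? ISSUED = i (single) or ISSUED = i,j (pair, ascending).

ISSUED = 4

0. sub.ALU;xor.ALU @i0/i1  | pair
1. blt.BR @i2  | no-port BR/MEM
2. st.MEM @i3  | no-port MEM/MEM
3. ld.MEM @i4  | WAW r1
4. sll.ALU;st.MEM @i5/i6  | pair
5. or.ALU;add.ALU @i7/i8  | pair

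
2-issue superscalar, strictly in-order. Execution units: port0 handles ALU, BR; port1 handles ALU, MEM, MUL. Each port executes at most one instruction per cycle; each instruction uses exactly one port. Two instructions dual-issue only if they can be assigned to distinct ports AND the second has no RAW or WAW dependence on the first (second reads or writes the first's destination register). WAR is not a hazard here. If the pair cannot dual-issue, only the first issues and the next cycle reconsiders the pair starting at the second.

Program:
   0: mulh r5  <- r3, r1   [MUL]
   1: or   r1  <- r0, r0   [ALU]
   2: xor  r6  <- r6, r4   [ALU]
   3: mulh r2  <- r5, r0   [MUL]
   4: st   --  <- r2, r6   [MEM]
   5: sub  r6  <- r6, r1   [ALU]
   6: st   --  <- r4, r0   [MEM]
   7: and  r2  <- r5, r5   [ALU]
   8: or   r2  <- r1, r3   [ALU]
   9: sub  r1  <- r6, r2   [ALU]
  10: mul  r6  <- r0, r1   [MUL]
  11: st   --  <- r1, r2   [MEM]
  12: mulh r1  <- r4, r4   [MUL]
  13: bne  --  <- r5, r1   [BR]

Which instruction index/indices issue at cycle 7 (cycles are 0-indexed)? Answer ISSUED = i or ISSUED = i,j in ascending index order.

ISSUED = 11

  cy0 -> i0&i1 (mulh+or) pair
  cy1 -> i2&i3 (xor+mulh) pair
  cy2 -> i4&i5 (st+sub) pair
  cy3 -> i6&i7 (st+and) pair
  cy4 -> i8 (or) RAW r2
  cy5 -> i9 (sub) RAW r1
  cy6 -> i10 (mul) no-port MUL/MEM
  cy7 -> i11 (st) no-port MEM/MUL
  cy8 -> i12 (mulh) RAW r1
  cy9 -> i13 (bne) tail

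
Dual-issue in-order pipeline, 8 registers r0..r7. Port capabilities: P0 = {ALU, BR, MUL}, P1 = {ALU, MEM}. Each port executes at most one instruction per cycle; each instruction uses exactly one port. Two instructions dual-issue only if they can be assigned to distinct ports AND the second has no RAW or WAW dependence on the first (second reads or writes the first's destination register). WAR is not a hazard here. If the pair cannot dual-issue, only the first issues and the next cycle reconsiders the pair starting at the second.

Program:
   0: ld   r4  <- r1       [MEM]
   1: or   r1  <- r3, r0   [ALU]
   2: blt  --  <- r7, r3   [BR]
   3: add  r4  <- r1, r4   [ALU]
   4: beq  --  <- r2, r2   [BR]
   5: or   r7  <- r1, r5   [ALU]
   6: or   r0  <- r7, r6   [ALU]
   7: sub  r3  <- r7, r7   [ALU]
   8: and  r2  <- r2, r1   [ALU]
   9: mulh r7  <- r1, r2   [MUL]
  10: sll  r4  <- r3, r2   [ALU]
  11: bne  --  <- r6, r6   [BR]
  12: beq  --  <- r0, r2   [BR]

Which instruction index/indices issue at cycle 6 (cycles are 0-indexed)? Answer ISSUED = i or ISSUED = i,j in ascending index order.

0. ld or @i0&i1  | 2-wide
1. blt add @i2&i3  | 2-wide
2. beq or @i4&i5  | 2-wide
3. or sub @i6&i7  | 2-wide
4. and @i8  | RAW r2
5. mulh sll @i9&i10  | 2-wide
6. bne @i11  | no-port BR/BR
7. beq @i12  | tail

ISSUED = 11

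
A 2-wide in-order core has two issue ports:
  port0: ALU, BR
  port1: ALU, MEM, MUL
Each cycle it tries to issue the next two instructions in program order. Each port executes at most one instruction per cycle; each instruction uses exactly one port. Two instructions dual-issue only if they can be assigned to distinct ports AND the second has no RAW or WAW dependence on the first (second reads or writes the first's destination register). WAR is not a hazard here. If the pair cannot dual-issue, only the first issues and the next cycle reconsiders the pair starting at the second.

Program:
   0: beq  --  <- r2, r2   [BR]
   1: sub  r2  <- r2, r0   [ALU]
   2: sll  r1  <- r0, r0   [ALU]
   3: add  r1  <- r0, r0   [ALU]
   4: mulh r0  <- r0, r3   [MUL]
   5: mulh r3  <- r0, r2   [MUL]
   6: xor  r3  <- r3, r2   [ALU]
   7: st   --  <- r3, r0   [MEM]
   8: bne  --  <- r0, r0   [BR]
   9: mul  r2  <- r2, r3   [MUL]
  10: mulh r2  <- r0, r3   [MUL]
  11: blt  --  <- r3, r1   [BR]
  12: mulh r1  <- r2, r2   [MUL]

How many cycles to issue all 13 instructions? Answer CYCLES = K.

CYCLES = 9

  cy0 -> i0/i1 (beq;sub) pair
  cy1 -> i2 (sll) WAW r1
  cy2 -> i3/i4 (add;mulh) pair
  cy3 -> i5 (mulh) RAW+WAW r3
  cy4 -> i6 (xor) RAW r3
  cy5 -> i7/i8 (st;bne) pair
  cy6 -> i9 (mul) no-port MUL/MUL
  cy7 -> i10/i11 (mulh;blt) pair
  cy8 -> i12 (mulh) tail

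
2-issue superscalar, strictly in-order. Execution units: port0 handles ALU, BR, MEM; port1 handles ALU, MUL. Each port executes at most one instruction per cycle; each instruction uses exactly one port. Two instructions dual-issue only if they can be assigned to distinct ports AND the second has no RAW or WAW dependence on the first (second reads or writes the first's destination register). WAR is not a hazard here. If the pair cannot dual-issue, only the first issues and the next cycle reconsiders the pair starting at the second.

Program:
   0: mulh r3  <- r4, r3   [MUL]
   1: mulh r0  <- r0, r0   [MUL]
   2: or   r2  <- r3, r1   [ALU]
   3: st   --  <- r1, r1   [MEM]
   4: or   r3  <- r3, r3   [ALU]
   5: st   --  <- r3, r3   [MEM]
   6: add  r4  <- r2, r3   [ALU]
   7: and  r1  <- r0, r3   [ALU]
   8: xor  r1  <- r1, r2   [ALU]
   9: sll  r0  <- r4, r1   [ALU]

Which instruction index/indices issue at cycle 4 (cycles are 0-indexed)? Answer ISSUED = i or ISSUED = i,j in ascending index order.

ISSUED = 7

#0 head=0: mulh.MUL i0 no-port MUL/MUL
#1 head=1: mulh.MUL+or.ALU i1,i2 dual
#2 head=3: st.MEM+or.ALU i3,i4 dual
#3 head=5: st.MEM+add.ALU i5,i6 dual
#4 head=7: and.ALU i7 RAW+WAW r1
#5 head=8: xor.ALU i8 RAW r1
#6 head=9: sll.ALU i9 tail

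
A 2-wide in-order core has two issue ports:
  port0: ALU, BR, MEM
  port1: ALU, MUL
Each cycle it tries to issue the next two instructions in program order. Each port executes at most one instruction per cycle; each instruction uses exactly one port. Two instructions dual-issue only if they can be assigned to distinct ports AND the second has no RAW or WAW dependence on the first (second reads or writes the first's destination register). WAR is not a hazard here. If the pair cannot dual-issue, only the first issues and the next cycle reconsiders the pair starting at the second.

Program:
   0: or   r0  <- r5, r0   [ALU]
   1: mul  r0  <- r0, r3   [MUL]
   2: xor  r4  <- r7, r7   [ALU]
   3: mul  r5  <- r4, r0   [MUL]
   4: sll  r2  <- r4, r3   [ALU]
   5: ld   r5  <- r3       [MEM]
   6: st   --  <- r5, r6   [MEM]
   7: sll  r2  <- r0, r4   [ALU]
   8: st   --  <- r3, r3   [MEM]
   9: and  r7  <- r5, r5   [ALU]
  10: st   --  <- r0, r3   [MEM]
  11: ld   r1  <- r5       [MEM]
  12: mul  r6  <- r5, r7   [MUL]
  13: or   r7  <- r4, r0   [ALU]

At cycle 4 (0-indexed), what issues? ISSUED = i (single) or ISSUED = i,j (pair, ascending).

ISSUED = 6,7

0. or.ALU @i0  | RAW+WAW r0
1. mul.MUL+xor.ALU @i1&i2  | dual
2. mul.MUL+sll.ALU @i3&i4  | dual
3. ld.MEM @i5  | no-port MEM/MEM
4. st.MEM+sll.ALU @i6&i7  | dual
5. st.MEM+and.ALU @i8&i9  | dual
6. st.MEM @i10  | no-port MEM/MEM
7. ld.MEM+mul.MUL @i11&i12  | dual
8. or.ALU @i13  | tail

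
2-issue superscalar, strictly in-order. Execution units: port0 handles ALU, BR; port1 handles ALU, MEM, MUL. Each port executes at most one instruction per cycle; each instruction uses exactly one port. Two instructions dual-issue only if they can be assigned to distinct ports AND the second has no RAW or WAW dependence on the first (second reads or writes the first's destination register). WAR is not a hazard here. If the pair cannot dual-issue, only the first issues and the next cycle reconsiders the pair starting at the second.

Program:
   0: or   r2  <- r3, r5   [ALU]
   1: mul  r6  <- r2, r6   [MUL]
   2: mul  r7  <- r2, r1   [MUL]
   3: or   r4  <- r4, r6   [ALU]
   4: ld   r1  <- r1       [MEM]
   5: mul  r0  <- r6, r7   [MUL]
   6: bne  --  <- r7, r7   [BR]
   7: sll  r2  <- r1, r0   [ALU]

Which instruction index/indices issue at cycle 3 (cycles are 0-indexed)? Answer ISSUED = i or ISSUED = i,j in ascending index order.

[0] i0  or  -- RAW r2
[1] i1  mul  -- no-port MUL/MUL
[2] i2/i3  mul/or  -- dual
[3] i4  ld  -- no-port MEM/MUL
[4] i5/i6  mul/bne  -- dual
[5] i7  sll  -- tail

ISSUED = 4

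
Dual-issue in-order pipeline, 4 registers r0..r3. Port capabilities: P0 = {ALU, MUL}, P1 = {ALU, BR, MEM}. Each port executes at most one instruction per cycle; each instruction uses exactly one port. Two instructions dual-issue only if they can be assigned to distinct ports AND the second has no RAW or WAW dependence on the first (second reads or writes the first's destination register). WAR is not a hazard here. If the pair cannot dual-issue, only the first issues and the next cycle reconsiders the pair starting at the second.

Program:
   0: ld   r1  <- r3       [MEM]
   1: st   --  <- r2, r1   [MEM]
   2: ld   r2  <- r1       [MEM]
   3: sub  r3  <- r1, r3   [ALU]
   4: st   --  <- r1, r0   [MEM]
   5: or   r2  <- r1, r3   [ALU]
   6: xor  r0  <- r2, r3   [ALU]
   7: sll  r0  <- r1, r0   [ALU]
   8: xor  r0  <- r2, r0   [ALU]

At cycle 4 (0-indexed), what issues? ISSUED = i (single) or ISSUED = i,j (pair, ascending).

ISSUED = 6

t=0 i0:ld ; no-port MEM/MEM
t=1 i1:st ; no-port MEM/MEM
t=2 i2+i3:ld;sub ; 2-wide
t=3 i4+i5:st;or ; 2-wide
t=4 i6:xor ; RAW+WAW r0
t=5 i7:sll ; RAW+WAW r0
t=6 i8:xor ; tail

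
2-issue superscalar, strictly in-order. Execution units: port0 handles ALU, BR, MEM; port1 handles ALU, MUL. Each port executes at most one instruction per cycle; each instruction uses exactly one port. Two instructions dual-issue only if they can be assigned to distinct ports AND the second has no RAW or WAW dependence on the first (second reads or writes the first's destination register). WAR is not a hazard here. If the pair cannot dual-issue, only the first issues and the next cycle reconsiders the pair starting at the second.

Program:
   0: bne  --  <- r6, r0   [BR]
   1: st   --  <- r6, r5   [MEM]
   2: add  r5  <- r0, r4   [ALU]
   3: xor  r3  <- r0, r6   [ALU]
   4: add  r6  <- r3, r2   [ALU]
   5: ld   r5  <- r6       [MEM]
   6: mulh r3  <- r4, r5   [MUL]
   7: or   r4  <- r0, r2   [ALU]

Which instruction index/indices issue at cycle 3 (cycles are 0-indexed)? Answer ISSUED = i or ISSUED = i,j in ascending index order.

ISSUED = 4

#0 head=0: bne.BR i0 no-port BR/MEM
#1 head=1: st.MEM;add.ALU i1/i2 2-wide
#2 head=3: xor.ALU i3 RAW r3
#3 head=4: add.ALU i4 RAW r6
#4 head=5: ld.MEM i5 RAW r5
#5 head=6: mulh.MUL;or.ALU i6/i7 2-wide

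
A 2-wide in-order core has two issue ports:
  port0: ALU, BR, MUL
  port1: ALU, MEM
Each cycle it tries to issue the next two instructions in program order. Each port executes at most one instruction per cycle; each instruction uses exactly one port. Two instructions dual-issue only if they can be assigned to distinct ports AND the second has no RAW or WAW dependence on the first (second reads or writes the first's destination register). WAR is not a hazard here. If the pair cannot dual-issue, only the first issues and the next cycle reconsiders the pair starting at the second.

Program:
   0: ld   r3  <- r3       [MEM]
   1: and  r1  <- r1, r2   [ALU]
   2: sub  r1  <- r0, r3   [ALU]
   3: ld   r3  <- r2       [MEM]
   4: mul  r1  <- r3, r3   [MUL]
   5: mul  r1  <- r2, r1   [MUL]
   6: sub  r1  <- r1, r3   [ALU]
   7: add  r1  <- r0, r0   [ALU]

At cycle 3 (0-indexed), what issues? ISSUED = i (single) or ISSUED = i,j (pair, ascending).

t=0 i0,i1:ld.MEM and.ALU ; 2-wide
t=1 i2,i3:sub.ALU ld.MEM ; 2-wide
t=2 i4:mul.MUL ; no-port MUL/MUL
t=3 i5:mul.MUL ; RAW+WAW r1
t=4 i6:sub.ALU ; WAW r1
t=5 i7:add.ALU ; tail

ISSUED = 5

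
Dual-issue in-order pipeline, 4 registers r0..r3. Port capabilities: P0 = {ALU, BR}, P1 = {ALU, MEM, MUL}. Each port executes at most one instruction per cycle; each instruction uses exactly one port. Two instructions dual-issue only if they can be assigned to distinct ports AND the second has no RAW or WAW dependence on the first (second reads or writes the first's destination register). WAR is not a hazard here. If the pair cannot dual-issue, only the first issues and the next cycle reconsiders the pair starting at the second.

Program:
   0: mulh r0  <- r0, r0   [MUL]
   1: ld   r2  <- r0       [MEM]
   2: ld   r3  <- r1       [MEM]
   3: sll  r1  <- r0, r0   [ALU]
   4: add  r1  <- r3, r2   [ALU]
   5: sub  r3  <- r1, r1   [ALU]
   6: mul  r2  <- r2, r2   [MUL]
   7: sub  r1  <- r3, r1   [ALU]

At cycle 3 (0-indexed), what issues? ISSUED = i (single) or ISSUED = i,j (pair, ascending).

ISSUED = 4

#0 head=0: mulh i0 no-port MUL/MEM
#1 head=1: ld i1 no-port MEM/MEM
#2 head=2: ld+sll i2,i3 dual
#3 head=4: add i4 RAW r1
#4 head=5: sub+mul i5,i6 dual
#5 head=7: sub i7 tail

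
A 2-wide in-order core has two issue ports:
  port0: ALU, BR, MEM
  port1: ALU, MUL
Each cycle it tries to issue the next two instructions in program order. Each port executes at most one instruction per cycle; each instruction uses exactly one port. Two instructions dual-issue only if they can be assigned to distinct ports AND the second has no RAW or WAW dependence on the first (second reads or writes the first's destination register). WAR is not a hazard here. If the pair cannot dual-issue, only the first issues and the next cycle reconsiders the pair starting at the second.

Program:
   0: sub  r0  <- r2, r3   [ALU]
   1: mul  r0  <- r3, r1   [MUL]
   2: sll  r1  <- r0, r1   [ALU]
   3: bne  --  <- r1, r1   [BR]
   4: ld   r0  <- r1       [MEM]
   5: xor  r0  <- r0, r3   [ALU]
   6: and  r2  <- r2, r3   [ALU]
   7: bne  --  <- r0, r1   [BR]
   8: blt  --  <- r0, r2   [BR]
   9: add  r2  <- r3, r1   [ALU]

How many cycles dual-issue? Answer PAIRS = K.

PAIRS = 2

c0: i0 sub.ALU  WAW r0
c1: i1 mul.MUL  RAW r0
c2: i2 sll.ALU  RAW r1
c3: i3 bne.BR  no-port BR/MEM
c4: i4 ld.MEM  RAW+WAW r0
c5: i5/i6 xor.ALU/and.ALU  2-wide
c6: i7 bne.BR  no-port BR/BR
c7: i8/i9 blt.BR/add.ALU  2-wide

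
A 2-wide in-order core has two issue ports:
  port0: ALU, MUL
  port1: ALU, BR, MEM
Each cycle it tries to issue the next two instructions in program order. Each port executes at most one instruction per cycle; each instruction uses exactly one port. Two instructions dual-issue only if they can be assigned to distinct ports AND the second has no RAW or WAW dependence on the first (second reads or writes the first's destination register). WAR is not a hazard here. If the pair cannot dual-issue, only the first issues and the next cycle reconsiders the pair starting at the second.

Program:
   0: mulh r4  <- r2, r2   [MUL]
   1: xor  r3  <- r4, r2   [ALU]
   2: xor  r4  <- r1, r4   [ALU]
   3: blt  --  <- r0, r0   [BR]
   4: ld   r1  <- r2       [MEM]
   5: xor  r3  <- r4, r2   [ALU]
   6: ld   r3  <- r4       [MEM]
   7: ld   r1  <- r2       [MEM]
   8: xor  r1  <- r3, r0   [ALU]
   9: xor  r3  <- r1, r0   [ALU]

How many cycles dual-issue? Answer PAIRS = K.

PAIRS = 2

0. mulh.MUL @i0  | RAW r4
1. xor.ALU/xor.ALU @i1+i2  | 2-wide
2. blt.BR @i3  | no-port BR/MEM
3. ld.MEM/xor.ALU @i4+i5  | 2-wide
4. ld.MEM @i6  | no-port MEM/MEM
5. ld.MEM @i7  | WAW r1
6. xor.ALU @i8  | RAW r1
7. xor.ALU @i9  | tail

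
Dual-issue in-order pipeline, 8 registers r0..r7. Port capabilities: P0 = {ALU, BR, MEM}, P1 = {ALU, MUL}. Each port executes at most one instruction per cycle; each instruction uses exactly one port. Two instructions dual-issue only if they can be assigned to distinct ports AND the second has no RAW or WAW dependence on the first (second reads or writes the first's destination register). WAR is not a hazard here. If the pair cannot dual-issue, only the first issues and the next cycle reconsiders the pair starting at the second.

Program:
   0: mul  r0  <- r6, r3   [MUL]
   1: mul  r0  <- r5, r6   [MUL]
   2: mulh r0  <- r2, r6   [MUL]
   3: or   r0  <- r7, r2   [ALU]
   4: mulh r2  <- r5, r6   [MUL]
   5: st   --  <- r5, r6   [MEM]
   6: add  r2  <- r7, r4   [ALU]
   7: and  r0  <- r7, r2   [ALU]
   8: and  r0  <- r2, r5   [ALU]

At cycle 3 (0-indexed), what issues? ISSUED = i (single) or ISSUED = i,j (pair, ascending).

t=0 i0:mul ; no-port MUL/MUL
t=1 i1:mul ; no-port MUL/MUL
t=2 i2:mulh ; WAW r0
t=3 i3&i4:or mulh ; 2-wide
t=4 i5&i6:st add ; 2-wide
t=5 i7:and ; WAW r0
t=6 i8:and ; tail

ISSUED = 3,4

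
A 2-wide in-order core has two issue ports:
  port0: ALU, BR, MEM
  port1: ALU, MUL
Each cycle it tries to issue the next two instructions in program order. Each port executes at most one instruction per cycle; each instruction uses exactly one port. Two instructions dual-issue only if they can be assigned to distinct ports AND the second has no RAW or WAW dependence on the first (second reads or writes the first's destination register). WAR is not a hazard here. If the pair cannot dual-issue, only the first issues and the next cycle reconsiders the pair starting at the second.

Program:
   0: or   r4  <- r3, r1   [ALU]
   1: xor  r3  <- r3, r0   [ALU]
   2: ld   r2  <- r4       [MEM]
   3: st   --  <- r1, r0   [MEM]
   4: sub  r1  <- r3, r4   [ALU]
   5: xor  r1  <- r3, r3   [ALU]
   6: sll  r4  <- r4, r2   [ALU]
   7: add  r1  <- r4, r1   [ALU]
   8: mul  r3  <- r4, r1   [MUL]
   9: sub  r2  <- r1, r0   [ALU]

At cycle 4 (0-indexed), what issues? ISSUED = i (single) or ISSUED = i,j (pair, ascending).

0. or.ALU+xor.ALU @i0&i1  | pair
1. ld.MEM @i2  | no-port MEM/MEM
2. st.MEM+sub.ALU @i3&i4  | pair
3. xor.ALU+sll.ALU @i5&i6  | pair
4. add.ALU @i7  | RAW r1
5. mul.MUL+sub.ALU @i8&i9  | pair

ISSUED = 7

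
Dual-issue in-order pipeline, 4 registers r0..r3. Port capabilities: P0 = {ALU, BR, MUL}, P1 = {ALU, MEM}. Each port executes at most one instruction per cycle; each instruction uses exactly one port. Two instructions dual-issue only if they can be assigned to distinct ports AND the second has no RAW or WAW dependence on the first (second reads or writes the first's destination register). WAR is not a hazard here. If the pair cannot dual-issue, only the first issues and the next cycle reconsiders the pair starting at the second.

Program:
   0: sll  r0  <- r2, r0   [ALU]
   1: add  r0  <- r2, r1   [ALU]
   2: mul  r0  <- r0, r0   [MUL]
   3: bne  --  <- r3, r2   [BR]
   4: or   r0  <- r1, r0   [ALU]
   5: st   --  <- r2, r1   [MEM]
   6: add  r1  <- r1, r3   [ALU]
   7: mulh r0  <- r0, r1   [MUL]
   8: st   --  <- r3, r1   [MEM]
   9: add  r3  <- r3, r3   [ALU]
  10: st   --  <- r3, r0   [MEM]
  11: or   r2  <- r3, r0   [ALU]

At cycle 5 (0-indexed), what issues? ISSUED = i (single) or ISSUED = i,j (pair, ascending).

ISSUED = 7,8

c0: i0 sll  WAW r0
c1: i1 add  RAW+WAW r0
c2: i2 mul  no-port MUL/BR
c3: i3,i4 bne or  2-wide
c4: i5,i6 st add  2-wide
c5: i7,i8 mulh st  2-wide
c6: i9 add  RAW r3
c7: i10,i11 st or  2-wide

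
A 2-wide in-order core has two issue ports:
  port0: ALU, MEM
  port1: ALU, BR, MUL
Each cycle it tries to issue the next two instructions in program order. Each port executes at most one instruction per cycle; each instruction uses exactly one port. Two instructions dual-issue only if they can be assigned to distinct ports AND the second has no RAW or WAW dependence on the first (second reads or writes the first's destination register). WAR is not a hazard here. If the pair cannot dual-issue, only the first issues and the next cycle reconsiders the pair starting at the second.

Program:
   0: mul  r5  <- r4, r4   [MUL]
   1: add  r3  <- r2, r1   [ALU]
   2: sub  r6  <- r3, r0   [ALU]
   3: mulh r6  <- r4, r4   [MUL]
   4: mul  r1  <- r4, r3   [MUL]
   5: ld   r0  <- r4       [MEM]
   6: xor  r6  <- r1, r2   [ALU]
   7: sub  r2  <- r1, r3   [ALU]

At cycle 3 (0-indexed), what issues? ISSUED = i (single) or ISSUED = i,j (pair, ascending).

c0: i0,i1 mul.MUL/add.ALU  2-wide
c1: i2 sub.ALU  WAW r6
c2: i3 mulh.MUL  no-port MUL/MUL
c3: i4,i5 mul.MUL/ld.MEM  2-wide
c4: i6,i7 xor.ALU/sub.ALU  2-wide

ISSUED = 4,5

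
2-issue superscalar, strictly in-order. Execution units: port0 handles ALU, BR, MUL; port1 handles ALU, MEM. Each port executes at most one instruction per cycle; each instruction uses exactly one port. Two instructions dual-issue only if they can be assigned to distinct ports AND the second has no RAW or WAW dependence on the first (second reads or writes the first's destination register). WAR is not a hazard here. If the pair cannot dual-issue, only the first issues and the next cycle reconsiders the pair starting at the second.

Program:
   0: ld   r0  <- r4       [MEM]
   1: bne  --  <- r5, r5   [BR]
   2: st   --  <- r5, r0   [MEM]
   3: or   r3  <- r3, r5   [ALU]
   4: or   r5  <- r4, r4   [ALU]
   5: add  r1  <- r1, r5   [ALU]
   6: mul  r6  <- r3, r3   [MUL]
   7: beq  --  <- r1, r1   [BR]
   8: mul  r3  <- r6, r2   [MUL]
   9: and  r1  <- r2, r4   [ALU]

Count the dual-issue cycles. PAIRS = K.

  cy0 -> i0&i1 (ld.MEM;bne.BR) pair
  cy1 -> i2&i3 (st.MEM;or.ALU) pair
  cy2 -> i4 (or.ALU) RAW r5
  cy3 -> i5&i6 (add.ALU;mul.MUL) pair
  cy4 -> i7 (beq.BR) no-port BR/MUL
  cy5 -> i8&i9 (mul.MUL;and.ALU) pair

PAIRS = 4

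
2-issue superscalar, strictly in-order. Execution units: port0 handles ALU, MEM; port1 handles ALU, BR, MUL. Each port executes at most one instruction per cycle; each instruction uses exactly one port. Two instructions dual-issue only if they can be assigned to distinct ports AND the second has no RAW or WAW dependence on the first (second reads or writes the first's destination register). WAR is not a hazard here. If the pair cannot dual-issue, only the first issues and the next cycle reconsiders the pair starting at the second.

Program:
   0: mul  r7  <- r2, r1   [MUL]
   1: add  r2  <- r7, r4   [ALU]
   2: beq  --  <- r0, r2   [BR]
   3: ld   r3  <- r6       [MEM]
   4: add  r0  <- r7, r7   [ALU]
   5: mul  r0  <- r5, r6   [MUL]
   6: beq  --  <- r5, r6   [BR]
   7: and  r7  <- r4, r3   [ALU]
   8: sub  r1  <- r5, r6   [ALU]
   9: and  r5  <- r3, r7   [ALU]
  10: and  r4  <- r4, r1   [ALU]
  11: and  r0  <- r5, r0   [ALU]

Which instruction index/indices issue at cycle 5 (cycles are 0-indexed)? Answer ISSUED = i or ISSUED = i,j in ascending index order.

ISSUED = 6,7

t=0 i0:mul.MUL ; RAW r7
t=1 i1:add.ALU ; RAW r2
t=2 i2&i3:beq.BR+ld.MEM ; dual
t=3 i4:add.ALU ; WAW r0
t=4 i5:mul.MUL ; no-port MUL/BR
t=5 i6&i7:beq.BR+and.ALU ; dual
t=6 i8&i9:sub.ALU+and.ALU ; dual
t=7 i10&i11:and.ALU+and.ALU ; dual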